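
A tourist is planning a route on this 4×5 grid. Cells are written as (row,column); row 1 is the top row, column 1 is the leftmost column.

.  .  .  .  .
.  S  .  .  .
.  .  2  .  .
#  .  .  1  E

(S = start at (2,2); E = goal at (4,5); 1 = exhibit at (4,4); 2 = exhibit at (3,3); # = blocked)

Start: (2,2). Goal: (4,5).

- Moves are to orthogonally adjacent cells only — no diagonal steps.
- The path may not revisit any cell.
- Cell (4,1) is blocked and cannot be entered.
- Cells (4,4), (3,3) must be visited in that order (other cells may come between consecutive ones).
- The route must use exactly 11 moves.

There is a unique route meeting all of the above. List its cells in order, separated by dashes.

(2,2) - (3,2) - (4,2) - (4,3) - (4,4) - (3,4) - (3,3) - (2,3) - (2,4) - (2,5) - (3,5) - (4,5)

The waypoints must appear in the order (4,4), (3,3), with no cell reused.
Route from (2,2): 2× down (reaching (4,2)), 2× right (reaching (4,4)), up to (3,4), left to (3,3), up to (2,3), 2× right (reaching (2,5)), 2× down (reaching (4,5)) — 11 moves in all.
Check: order respected (1 at step 4, 2 at step 6); 11 moves as required.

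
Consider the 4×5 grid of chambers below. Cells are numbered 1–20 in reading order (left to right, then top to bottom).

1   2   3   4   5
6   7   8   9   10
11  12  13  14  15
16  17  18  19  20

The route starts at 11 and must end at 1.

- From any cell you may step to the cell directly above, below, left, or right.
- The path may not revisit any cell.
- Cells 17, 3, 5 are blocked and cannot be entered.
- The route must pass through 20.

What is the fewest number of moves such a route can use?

12

Any route passes through 20 somewhere between 11 and 1. Summing Manhattan distances along the two legs (11 → 20 → 1) gives a lower bound of 5 + 7 = 12 moves.
A route of 12 moves achieves this: 11 → 12 → 13 → 18 → 19 → 20 → 15 → 10 → 9 → 8 → 7 → 2 → 1.
Since 12 matches the lower bound, it is optimal.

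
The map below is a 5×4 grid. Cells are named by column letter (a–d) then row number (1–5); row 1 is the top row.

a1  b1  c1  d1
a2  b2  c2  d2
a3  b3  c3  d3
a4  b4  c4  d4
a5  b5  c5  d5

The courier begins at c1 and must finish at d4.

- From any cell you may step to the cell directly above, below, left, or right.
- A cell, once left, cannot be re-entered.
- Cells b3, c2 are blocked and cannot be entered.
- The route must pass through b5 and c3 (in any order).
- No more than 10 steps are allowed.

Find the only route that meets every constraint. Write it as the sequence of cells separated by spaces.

c1 d1 d2 d3 c3 c4 b4 b5 c5 d5 d4

The budget equals the shortest possible length, so every move has to be on a shortest route through the required cells.
Route from c1: right to d1, 2× down (reaching d3), left to c3, down to c4, left to b4, down to b5, 2× right (reaching d5), up to d4 — 10 moves in all.
Check: all required cells visited; 10 ≤ 10 moves.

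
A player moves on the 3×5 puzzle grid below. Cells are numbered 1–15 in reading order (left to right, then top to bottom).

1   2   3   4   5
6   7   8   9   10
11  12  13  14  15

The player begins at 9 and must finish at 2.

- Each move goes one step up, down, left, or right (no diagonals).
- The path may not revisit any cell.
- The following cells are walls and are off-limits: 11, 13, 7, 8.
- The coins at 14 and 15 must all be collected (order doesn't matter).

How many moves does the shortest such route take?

Any route passes through 14 and 15 in some order between 9 and 2. Summing Manhattan distances along each leg and taking the cheapest ordering (9 → 15 → 14 → 2) gives a lower bound of 2 + 1 + 4 = 7 moves.
A route of 7 moves achieves this: 9 → 14 → 15 → 10 → 5 → 4 → 3 → 2.
Since 7 matches the lower bound, it is optimal.

7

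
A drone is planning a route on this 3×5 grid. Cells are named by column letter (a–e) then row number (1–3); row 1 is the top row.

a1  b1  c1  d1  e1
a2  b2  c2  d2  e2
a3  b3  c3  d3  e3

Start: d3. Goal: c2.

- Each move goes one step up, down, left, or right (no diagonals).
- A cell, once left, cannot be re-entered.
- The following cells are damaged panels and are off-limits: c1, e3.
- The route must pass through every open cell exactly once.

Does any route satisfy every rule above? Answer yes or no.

Exhausting the options from d3, every branch either dead-ends against blocked cells, would have to re-enter a cell already used, or reaches the goal with a constraint still unmet.

no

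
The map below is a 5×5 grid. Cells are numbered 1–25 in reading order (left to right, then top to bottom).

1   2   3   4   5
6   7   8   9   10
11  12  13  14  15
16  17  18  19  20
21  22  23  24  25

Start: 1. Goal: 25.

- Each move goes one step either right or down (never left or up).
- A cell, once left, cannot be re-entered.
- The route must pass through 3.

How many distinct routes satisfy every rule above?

15

A right/down-only route from 1 to 25 makes exactly 4 down-moves and 4 right-moves in some order.
With no other constraints that would be C(8,4) = 70 routes.
Split at 3 and multiply the segment counts: 1→3: 1; 3→25: 15; product = 15.
That gives 15 routes.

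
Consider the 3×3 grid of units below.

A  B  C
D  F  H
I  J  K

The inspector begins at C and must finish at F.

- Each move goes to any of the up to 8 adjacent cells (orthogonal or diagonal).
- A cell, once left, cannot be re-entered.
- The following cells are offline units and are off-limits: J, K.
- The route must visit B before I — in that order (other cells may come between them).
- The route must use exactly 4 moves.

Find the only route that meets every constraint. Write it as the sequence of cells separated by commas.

The waypoints must appear in the order B, I, with no cell reused.
Route from C: left 1 to B, down-left 1 to D, down 1 to I, up-right 1 to F — 4 moves in all.
Check: order respected (B at step 1, I at step 3); 4 moves as required.

C, B, D, I, F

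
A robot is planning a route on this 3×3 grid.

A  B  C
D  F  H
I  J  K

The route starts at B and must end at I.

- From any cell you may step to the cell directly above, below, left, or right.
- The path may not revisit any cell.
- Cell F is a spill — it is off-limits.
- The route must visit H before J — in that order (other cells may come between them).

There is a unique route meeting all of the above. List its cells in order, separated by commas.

B, C, H, K, J, I

The waypoints must appear in the order H, J, with no cell reused.
Route from B: right 1 to C, down 2 to K, left 2 to I — 5 moves in all.
Check: order respected (H at step 2, J at step 4).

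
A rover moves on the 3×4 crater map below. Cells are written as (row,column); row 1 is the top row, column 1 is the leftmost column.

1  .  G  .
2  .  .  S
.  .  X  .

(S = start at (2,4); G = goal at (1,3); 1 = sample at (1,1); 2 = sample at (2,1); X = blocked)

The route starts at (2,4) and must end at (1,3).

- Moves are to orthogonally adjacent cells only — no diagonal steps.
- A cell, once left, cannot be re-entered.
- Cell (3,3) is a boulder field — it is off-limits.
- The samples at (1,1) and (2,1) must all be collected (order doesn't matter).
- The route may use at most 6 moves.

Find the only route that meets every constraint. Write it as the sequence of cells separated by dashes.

Any route must reach (1,1) and (2,1) and still end at (1,3) within 6 moves, so the order of the required stops is forced.
Route from (2,4): left 3 to (2,1), up 1 to (1,1), right 2 to (1,3) — 6 moves in all.
Check: all required cells visited; 6 ≤ 6 moves.

(2,4) - (2,3) - (2,2) - (2,1) - (1,1) - (1,2) - (1,3)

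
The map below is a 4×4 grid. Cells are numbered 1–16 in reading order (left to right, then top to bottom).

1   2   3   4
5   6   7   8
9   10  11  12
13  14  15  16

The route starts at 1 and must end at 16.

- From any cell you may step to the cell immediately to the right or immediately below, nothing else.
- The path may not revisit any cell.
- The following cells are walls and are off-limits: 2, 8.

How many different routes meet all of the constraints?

9

A right/down-only route from 1 to 16 makes exactly 3 down-moves and 3 right-moves in some order.
With no other constraints that would be C(6,3) = 20 routes.
Subtract routes through each blocked cell (inclusion–exclusion for overlaps): − through 2: 10 − through 8: 4 + through 2&8: 3 → 9.
That gives 9 routes.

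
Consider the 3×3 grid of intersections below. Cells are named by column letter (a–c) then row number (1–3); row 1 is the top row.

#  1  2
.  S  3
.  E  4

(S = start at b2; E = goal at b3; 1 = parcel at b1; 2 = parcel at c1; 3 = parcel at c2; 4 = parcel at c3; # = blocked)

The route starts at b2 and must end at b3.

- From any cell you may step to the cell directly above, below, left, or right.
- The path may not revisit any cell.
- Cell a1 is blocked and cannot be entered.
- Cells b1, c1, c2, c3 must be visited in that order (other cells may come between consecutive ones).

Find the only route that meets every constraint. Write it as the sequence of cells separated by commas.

b2, b1, c1, c2, c3, b3

The waypoints must appear in the order b1, c1, c2, c3, with no cell reused.
Route from b2: up to b1, right to c1, 2× down (reaching c3), left to b3 — 5 moves in all.
Check: order respected (1 at step 1, 2 at step 2, 3 at step 3, 4 at step 4).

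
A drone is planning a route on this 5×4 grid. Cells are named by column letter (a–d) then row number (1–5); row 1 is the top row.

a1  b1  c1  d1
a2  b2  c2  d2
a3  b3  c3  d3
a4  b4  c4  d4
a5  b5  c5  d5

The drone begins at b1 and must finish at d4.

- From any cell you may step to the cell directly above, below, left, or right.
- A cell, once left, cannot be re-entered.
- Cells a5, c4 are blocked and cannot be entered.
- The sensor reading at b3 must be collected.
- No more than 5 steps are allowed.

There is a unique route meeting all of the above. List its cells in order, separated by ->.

b1 -> b2 -> b3 -> c3 -> d3 -> d4

The 5-move cap with required stops at b3 leaves no slack for detours.
Route from b1: down 2 to b3, right 2 to d3, down 1 to d4 — 5 moves in all.
Check: all required cells visited; 5 ≤ 5 moves.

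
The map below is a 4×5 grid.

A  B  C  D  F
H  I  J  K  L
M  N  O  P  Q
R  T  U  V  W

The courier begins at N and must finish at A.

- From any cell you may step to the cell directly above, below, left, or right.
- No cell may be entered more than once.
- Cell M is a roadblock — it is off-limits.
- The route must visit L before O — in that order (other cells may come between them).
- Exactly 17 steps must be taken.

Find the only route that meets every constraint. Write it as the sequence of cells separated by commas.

N, T, U, V, W, Q, L, F, D, K, P, O, J, C, B, I, H, A

The waypoints must appear in the order L, O, with no cell reused.
Route from N: down 1 to T, right 3 to W, up 3 to F, left 1 to D, down 2 to P, left 1 to O, up 2 to C, left 1 to B, down 1 to I, left 1 to H, up 1 to A — 17 moves in all.
Check: order respected (L at step 6, O at step 11); 17 moves as required.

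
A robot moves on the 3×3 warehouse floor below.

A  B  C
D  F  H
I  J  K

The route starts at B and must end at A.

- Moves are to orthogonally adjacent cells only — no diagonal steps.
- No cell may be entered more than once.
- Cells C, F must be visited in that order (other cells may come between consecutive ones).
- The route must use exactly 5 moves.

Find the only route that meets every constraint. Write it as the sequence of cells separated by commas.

B, C, H, F, D, A

The waypoints must appear in the order C, F, with no cell reused.
Route from B: right to C, down to H, 2× left (reaching D), up to A — 5 moves in all.
Check: order respected (C at step 1, F at step 3); 5 moves as required.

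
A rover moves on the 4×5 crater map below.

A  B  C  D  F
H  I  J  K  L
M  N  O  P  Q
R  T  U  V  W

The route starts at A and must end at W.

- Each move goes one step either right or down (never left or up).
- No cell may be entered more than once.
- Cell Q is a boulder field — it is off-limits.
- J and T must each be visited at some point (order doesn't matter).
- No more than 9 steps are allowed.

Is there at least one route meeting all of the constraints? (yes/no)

no

T is below but to the left of J: going J → T would need a leftward move and T → J an upward move, so no right/down-only route can visit both required cells.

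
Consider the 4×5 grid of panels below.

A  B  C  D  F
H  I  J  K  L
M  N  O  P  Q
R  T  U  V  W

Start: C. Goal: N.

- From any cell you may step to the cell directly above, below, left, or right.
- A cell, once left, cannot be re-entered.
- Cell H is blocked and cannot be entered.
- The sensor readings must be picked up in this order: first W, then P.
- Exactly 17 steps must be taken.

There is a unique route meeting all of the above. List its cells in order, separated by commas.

The waypoints must appear in the order W, P, with no cell reused.
Route from C: left 1 to B, down 1 to I, right 2 to K, up 1 to D, right 1 to F, down 3 to W, left 1 to V, up 1 to P, left 1 to O, down 1 to U, left 2 to R, up 1 to M, right 1 to N — 17 moves in all.
Check: order respected (W at step 9, P at step 11); 17 moves as required.

C, B, I, J, K, D, F, L, Q, W, V, P, O, U, T, R, M, N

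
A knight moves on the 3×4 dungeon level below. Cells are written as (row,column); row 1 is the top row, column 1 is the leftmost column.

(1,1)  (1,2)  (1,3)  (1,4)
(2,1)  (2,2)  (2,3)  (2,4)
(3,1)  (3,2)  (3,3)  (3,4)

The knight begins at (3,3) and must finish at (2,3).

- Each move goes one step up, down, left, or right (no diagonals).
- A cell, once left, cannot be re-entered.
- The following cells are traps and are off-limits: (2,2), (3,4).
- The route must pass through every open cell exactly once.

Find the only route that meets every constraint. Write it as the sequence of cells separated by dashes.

Need to visit all 10 open cells exactly once, starting at (3,3) and ending at (2,3).
Cell (3,2) has only two open neighbours ((3,1) and (3,3)), so the path must pass straight through it: one of those is the cell it's entered from and the other is where it exits.
Route from (3,3): left 2 to (3,1), up 2 to (1,1), right 3 to (1,4), down 1 to (2,4), left 1 to (2,3) — 9 moves in all.
Check: all 10 open cells covered.

(3,3) - (3,2) - (3,1) - (2,1) - (1,1) - (1,2) - (1,3) - (1,4) - (2,4) - (2,3)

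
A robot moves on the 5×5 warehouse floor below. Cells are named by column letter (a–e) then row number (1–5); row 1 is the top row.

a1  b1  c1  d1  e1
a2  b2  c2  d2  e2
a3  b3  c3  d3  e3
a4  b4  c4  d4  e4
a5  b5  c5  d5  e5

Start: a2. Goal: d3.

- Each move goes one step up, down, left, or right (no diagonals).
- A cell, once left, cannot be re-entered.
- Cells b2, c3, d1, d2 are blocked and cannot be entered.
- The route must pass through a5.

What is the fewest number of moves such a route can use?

Any route passes through a5 somewhere between a2 and d3. Summing Manhattan distances along the two legs (a2 → a5 → d3) gives a lower bound of 3 + 5 = 8 moves.
A route of 8 moves achieves this: a2 → a3 → a4 → a5 → b5 → b4 → c4 → d4 → d3.
Since 8 matches the lower bound, it is optimal.

8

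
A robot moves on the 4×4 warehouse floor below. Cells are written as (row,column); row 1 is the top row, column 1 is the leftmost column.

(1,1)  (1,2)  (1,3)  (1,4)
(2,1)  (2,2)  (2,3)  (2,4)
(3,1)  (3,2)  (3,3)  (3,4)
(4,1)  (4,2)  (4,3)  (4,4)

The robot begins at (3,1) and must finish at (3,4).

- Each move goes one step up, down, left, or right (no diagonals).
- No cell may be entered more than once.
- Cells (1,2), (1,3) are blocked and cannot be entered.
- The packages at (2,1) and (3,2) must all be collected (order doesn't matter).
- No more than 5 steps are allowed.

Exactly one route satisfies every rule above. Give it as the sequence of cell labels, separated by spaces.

The 5-move cap with required stops at (2,1), (3,2) leaves no slack for detours.
Route from (3,1): up 1 to (2,1), right 1 to (2,2), down 1 to (3,2), right 2 to (3,4) — 5 moves in all.
Check: all required cells visited; 5 ≤ 5 moves.

(3,1) (2,1) (2,2) (3,2) (3,3) (3,4)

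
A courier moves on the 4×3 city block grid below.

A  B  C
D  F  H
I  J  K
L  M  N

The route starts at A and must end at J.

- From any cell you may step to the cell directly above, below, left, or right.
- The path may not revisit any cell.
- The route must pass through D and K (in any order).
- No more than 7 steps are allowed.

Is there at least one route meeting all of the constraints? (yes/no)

yes

One route that works: A → D → F → H → K → J.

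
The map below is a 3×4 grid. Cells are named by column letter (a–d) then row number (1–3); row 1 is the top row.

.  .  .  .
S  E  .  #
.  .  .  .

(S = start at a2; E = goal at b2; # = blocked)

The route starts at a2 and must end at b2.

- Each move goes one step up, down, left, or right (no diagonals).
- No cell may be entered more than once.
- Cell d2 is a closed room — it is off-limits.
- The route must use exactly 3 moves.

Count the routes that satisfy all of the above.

2

Need simple routes of exactly 3 moves from a2 to b2 (Manhattan distance 1, so 1 moves are spent on a detour and 1 undoing it).
Enumerating: a2 a1 b1 b2 | a2 a3 b3 b2.
That gives 2 routes.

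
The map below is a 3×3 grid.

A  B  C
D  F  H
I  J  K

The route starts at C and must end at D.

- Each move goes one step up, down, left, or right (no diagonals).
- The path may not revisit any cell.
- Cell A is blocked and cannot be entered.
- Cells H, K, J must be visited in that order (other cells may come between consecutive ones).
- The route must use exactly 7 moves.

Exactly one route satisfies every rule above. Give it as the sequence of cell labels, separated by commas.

The waypoints must appear in the order H, K, J, with no cell reused.
Route from C: left to B, down to F, right to H, down to K, 2× left (reaching I), up to D — 7 moves in all.
Check: order respected (H at step 3, K at step 4, J at step 5); 7 moves as required.

C, B, F, H, K, J, I, D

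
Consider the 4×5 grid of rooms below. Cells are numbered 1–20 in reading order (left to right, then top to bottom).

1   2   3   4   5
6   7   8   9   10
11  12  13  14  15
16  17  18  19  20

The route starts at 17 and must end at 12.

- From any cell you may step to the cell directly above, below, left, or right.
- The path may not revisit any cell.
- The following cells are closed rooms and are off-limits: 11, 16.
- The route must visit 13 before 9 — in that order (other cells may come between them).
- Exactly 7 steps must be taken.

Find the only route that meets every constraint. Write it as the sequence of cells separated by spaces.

The waypoints must appear in the order 13, 9, with no cell reused.
Route from 17: right to 18, up to 13, right to 14, up to 9, 2× left (reaching 7), down to 12 — 7 moves in all.
Check: order respected (13 at step 2, 9 at step 4); 7 moves as required.

17 18 13 14 9 8 7 12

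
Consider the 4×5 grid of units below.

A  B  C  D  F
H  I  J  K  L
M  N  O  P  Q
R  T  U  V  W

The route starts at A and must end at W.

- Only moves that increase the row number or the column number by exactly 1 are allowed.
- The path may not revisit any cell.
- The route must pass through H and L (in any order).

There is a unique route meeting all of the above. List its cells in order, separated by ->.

Moves only go right or down, so the column and row indices never decrease.
Route from A: down to H, 4× right (reaching L), 2× down (reaching W) — 7 moves in all.
Check: all required cells visited.

A -> H -> I -> J -> K -> L -> Q -> W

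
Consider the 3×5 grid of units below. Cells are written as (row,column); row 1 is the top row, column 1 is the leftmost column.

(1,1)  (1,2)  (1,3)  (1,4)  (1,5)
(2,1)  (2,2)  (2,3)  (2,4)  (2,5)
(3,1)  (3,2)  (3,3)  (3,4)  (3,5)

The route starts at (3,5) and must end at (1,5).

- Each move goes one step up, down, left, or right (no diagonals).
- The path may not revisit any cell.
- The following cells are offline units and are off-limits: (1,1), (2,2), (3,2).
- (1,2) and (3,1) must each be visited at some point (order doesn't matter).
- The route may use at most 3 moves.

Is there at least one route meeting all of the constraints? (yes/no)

The blocked cells wall (3,1) off from (3,5) completely — no sequence of moves reaches it at all, so no route can satisfy the rules.

no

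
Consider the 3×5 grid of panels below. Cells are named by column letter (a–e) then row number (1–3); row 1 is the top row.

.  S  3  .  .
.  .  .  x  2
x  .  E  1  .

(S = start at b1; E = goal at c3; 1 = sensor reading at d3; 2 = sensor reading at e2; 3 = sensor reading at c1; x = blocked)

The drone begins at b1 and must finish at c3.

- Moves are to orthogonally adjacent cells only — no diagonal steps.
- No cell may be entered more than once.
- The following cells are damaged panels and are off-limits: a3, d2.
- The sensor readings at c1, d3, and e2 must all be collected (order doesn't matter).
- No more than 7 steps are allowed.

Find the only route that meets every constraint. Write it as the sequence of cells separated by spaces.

The budget equals the shortest possible length, so every move has to be on a shortest route through the required cells.
Route from b1: right 3 to e1, down 2 to e3, left 2 to c3 — 7 moves in all.
Check: all required cells visited; 7 ≤ 7 moves.

b1 c1 d1 e1 e2 e3 d3 c3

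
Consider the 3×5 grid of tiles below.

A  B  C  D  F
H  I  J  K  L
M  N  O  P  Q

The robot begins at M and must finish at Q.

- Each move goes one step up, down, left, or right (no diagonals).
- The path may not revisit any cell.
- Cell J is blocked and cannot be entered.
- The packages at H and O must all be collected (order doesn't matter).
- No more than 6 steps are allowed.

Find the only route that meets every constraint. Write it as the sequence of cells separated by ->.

Any route must reach H and O and still end at Q within 6 moves, so the order of the required stops is forced.
Route from M: up 1 to H, right 1 to I, down 1 to N, right 3 to Q — 6 moves in all.
Check: all required cells visited; 6 ≤ 6 moves.

M -> H -> I -> N -> O -> P -> Q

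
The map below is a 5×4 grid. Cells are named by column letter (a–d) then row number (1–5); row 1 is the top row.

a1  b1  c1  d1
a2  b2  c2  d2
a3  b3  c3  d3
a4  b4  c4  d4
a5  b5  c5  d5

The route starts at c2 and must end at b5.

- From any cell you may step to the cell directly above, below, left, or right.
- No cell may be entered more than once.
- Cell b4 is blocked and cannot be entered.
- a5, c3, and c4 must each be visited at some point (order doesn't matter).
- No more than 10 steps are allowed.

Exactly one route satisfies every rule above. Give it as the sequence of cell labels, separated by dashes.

The budget equals the shortest possible length, so every move has to be on a shortest route through the required cells.
Route from c2: right 1 to d2, down 2 to d4, left 1 to c4, up 1 to c3, left 2 to a3, down 2 to a5, right 1 to b5 — 10 moves in all.
Check: all required cells visited; 10 ≤ 10 moves.

c2 - d2 - d3 - d4 - c4 - c3 - b3 - a3 - a4 - a5 - b5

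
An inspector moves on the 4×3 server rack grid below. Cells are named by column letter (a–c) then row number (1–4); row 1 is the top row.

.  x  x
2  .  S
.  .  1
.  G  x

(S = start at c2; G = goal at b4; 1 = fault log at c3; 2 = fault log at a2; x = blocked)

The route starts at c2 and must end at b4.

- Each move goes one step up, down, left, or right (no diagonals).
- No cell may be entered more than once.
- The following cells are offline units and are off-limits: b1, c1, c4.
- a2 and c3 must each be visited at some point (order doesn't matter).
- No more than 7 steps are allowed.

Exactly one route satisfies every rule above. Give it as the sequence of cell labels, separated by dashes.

c2 - c3 - b3 - b2 - a2 - a3 - a4 - b4

The budget equals the shortest possible length, so every move has to be on a shortest route through the required cells.
Route from c2: down to c3, left to b3, up to b2, left to a2, 2× down (reaching a4), right to b4 — 7 moves in all.
Check: all required cells visited; 7 ≤ 7 moves.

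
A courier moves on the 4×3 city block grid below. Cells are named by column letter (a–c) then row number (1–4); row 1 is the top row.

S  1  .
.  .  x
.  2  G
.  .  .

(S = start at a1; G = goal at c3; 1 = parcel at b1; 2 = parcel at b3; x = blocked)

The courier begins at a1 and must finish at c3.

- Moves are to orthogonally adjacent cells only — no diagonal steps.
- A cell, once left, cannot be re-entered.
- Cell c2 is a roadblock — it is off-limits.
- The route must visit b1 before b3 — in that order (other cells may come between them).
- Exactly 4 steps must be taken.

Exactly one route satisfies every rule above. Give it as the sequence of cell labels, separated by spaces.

The waypoints must appear in the order b1, b3, with no cell reused.
Route from a1: right to b1, 2× down (reaching b3), right to c3 — 4 moves in all.
Check: order respected (1 at step 1, 2 at step 3); 4 moves as required.

a1 b1 b2 b3 c3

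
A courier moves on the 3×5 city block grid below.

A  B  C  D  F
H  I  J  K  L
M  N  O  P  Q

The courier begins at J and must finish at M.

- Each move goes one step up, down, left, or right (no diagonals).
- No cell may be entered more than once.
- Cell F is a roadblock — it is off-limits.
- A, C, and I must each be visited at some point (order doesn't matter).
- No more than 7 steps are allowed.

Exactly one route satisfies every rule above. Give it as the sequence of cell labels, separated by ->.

The 7-move cap with required stops at A, C, I leaves no slack for detours.
Route from J: up to C, 2× left (reaching A), down to H, right to I, down to N, left to M — 7 moves in all.
Check: all required cells visited; 7 ≤ 7 moves.

J -> C -> B -> A -> H -> I -> N -> M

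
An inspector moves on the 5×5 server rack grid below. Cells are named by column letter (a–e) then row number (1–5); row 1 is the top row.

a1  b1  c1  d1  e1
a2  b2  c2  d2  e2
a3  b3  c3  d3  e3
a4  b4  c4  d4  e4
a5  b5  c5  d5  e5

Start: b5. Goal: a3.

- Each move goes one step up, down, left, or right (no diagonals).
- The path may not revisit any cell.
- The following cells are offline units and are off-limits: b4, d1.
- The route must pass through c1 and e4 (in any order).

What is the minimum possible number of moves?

13

Any route passes through c1 and e4 in some order between b5 and a3. Summing Manhattan distances along each leg and taking the cheapest ordering (b5 → e4 → c1 → a3) gives a lower bound of 4 + 5 + 4 = 13 moves.
A route of 13 moves achieves this: b5 → c5 → c4 → d4 → e4 → e3 → e2 → d2 → c2 → c1 → b1 → b2 → b3 → a3.
Since 13 matches the lower bound, it is optimal.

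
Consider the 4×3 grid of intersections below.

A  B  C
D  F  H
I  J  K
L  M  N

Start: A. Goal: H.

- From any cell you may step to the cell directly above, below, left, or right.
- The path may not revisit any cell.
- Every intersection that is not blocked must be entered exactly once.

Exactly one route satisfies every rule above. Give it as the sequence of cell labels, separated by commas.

A, D, I, L, M, N, K, J, F, B, C, H

Need to visit all 12 open cells exactly once, starting at A and ending at H.
Cell L has only two open neighbours (I and M), so the path must pass straight through it: one of those is the cell it's entered from and the other is where it exits.
Route from A: 3× down (reaching L), 2× right (reaching N), up to K, left to J, 2× up (reaching B), right to C, down to H — 11 moves in all.
Check: all 12 open cells covered.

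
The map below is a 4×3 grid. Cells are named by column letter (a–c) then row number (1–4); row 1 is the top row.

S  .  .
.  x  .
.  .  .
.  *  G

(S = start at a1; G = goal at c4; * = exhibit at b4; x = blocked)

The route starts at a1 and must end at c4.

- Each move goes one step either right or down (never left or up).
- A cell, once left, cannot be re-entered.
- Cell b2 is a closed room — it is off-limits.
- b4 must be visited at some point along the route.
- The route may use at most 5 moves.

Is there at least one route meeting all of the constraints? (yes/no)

yes

One route that works: a1 → a2 → a3 → a4 → b4 → c4.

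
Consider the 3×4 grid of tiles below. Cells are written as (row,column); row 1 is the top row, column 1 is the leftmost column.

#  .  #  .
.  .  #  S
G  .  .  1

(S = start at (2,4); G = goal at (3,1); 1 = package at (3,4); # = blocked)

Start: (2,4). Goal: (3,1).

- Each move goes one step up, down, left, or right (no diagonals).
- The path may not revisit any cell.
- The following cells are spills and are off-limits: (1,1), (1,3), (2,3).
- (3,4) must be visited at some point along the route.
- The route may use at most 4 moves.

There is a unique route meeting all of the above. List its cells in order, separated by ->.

(2,4) -> (3,4) -> (3,3) -> (3,2) -> (3,1)

The 4-move cap with required stops at (3,4) leaves no slack for detours.
Route from (2,4): down to (3,4), 3× left (reaching (3,1)) — 4 moves in all.
Check: all required cells visited; 4 ≤ 4 moves.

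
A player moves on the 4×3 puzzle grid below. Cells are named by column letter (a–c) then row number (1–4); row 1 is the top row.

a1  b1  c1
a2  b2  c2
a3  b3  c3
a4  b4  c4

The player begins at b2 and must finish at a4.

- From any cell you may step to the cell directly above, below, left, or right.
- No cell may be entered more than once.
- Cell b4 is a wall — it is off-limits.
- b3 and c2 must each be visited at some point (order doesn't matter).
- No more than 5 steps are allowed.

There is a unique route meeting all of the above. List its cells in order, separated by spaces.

b2 c2 c3 b3 a3 a4

The 5-move cap with required stops at b3, c2 leaves no slack for detours.
Route from b2: right 1 to c2, down 1 to c3, left 2 to a3, down 1 to a4 — 5 moves in all.
Check: all required cells visited; 5 ≤ 5 moves.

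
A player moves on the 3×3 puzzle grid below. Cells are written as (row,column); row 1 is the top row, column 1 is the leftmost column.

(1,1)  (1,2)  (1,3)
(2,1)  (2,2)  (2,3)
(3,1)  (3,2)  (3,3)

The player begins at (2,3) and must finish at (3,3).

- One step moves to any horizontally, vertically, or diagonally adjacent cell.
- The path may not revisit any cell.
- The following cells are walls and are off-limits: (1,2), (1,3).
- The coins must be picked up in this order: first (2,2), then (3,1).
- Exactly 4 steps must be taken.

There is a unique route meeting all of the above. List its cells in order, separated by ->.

(2,3) -> (2,2) -> (3,1) -> (3,2) -> (3,3)

The waypoints must appear in the order (2,2), (3,1), with no cell reused.
Route from (2,3): left to (2,2), down-left to (3,1), 2× right (reaching (3,3)) — 4 moves in all.
Check: order respected ((2,2) at step 1, (3,1) at step 2); 4 moves as required.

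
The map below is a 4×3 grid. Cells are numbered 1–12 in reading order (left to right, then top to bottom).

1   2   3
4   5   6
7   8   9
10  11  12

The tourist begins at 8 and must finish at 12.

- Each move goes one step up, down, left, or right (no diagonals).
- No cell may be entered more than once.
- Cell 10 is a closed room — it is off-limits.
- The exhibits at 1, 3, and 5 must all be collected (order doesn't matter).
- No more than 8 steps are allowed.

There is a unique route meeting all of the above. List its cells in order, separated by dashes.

8 - 5 - 4 - 1 - 2 - 3 - 6 - 9 - 12

The budget equals the shortest possible length, so every move has to be on a shortest route through the required cells.
Route from 8: up 1 to 5, left 1 to 4, up 1 to 1, right 2 to 3, down 3 to 12 — 8 moves in all.
Check: all required cells visited; 8 ≤ 8 moves.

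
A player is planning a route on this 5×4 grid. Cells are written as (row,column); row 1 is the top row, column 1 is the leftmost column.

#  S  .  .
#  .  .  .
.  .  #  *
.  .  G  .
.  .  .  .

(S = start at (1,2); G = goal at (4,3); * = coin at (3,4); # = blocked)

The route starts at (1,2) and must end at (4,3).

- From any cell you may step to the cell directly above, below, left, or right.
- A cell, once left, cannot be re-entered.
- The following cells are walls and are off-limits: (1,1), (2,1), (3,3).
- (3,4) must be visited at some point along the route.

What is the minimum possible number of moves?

Any route passes through (3,4) somewhere between (1,2) and (4,3). Summing Manhattan distances along the two legs ((1,2) → (3,4) → (4,3)) gives a lower bound of 4 + 2 = 6 moves.
A route of 6 moves achieves this: (1,2) → (2,2) → (2,3) → (2,4) → (3,4) → (4,4) → (4,3).
Since 6 matches the lower bound, it is optimal.

6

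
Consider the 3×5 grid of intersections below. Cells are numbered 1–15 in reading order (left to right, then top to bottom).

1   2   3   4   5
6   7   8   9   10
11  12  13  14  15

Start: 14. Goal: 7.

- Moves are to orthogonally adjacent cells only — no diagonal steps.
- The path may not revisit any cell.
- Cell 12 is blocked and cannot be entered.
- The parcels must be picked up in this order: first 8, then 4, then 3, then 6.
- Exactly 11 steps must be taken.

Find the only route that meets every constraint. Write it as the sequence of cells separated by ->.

The waypoints must appear in the order 8, 4, 3, 6, with no cell reused.
Route from 14: left to 13, up to 8, 2× right (reaching 10), up to 5, 4× left (reaching 1), down to 6, right to 7 — 11 moves in all.
Check: order respected (8 at step 2, 4 at step 6, 3 at step 7, 6 at step 10); 11 moves as required.

14 -> 13 -> 8 -> 9 -> 10 -> 5 -> 4 -> 3 -> 2 -> 1 -> 6 -> 7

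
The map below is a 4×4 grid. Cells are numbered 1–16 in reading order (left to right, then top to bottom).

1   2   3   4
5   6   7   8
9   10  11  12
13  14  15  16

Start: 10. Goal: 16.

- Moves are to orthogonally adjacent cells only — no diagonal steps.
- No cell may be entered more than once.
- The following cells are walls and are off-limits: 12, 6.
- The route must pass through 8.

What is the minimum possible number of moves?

11

Any route passes through 8 somewhere between 10 and 16. Summing Manhattan distances along the two legs (10 → 8 → 16) gives a lower bound of 3 + 2 = 5 moves.
That bound ignores the blocked cells. Measuring each leg by the fewest moves that actually steer around them (10→8: 3; 8→16: 4) raises the lower bound to 7.
The shortest route satisfying every rule uses 11 moves: 10 → 9 → 5 → 1 → 2 → 3 → 4 → 8 → 7 → 11 → 15 → 16.
The no-revisit rule (legs can't share cells) pushes the minimum above the 7-move bound; an exhaustive check rules out every length from 7 to 10 (on a 4-connected grid the length of any start-to-goal walk has the same parity as the Manhattan bound, so only lengths 7, 9, 11, … need checking), leaving 11 as the minimum.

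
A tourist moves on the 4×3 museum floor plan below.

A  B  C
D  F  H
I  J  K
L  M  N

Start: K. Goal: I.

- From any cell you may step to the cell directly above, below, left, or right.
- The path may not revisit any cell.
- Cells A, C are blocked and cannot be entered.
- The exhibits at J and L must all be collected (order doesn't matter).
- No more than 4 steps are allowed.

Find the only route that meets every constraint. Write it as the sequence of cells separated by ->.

Any route must reach J and L and still end at I within 4 moves, so the order of the required stops is forced.
Route from K: left 1 to J, down 1 to M, left 1 to L, up 1 to I — 4 moves in all.
Check: all required cells visited; 4 ≤ 4 moves.

K -> J -> M -> L -> I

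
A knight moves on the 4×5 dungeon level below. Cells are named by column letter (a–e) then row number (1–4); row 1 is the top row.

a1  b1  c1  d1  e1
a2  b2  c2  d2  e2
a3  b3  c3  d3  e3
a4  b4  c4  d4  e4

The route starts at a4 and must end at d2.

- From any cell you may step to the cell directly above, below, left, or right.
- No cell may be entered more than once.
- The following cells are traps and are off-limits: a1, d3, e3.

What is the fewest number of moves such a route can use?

The Manhattan distance from a4 to d2 is |4−2| + |1−4| = 5, so at least 5 moves are needed.
A route of 5 moves achieves this: a4 → a3 → a2 → b2 → c2 → d2.
Since 5 matches the lower bound, it is optimal.

5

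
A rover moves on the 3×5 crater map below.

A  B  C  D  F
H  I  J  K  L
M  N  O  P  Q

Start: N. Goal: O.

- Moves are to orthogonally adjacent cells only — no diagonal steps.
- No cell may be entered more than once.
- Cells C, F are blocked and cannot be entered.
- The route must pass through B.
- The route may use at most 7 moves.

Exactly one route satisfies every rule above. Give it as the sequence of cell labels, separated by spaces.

N M H A B I J O

Any route must reach B and still end at O within 7 moves, so the order of the required stops is forced.
Route from N: left to M, 2× up (reaching A), right to B, down to I, right to J, down to O — 7 moves in all.
Check: all required cells visited; 7 ≤ 7 moves.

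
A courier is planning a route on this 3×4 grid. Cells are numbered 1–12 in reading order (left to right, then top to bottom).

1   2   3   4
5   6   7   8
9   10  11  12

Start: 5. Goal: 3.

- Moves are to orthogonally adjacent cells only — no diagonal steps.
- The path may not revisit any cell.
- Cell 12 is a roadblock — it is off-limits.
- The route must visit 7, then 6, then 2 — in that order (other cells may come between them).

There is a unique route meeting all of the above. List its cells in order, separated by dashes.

5 - 9 - 10 - 11 - 7 - 6 - 2 - 3

The waypoints must appear in the order 7, 6, 2, with no cell reused.
Route from 5: down 1 to 9, right 2 to 11, up 1 to 7, left 1 to 6, up 1 to 2, right 1 to 3 — 7 moves in all.
Check: order respected (7 at step 4, 6 at step 5, 2 at step 6).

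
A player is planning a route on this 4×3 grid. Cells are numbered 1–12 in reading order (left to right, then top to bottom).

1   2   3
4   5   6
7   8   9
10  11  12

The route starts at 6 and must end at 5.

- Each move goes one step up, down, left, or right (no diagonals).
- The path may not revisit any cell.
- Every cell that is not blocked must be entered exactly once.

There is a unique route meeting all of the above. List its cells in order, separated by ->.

6 -> 3 -> 2 -> 1 -> 4 -> 7 -> 10 -> 11 -> 12 -> 9 -> 8 -> 5

Need to visit all 12 open cells exactly once, starting at 6 and ending at 5.
Route from 6: up 1 to 3, left 2 to 1, down 3 to 10, right 2 to 12, up 1 to 9, left 1 to 8, up 1 to 5 — 11 moves in all.
Check: all 12 open cells covered.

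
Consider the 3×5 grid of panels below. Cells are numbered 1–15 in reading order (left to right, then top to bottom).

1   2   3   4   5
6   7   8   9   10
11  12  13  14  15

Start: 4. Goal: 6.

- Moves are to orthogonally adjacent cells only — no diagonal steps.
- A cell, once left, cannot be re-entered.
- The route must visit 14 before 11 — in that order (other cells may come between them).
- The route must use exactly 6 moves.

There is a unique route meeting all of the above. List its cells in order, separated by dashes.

The waypoints must appear in the order 14, 11, with no cell reused.
Route from 4: 2× down (reaching 14), 3× left (reaching 11), up to 6 — 6 moves in all.
Check: order respected (14 at step 2, 11 at step 5); 6 moves as required.

4 - 9 - 14 - 13 - 12 - 11 - 6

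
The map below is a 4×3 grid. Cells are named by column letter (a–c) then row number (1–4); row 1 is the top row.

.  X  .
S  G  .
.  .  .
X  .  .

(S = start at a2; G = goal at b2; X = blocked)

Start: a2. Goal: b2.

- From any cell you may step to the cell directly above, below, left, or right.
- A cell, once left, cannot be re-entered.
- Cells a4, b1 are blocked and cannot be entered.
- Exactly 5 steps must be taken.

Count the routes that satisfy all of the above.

Need simple routes of exactly 5 moves from a2 to b2 (Manhattan distance 1, so 2 moves are spent on a detour and 2 undoing it).
Enumerating: a2 a3 b3 c3 c2 b2.
That gives 1 route.

1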